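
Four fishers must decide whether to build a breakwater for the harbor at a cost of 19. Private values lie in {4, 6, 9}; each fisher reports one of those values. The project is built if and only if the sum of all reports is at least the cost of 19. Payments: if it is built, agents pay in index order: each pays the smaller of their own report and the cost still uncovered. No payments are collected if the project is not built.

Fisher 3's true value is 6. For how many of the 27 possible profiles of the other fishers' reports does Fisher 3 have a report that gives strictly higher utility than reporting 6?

14

Others report (4, 4, 9): truth gives 0; report 4 gives 2 > 0. Violating.
Others report (4, 6, 6): truth gives 0; report 4 gives 2 > 0. Violating.
Others report (4, 6, 9): truth gives 0; report 4 gives 2 > 0. Violating.
Others report (4, 9, 4): truth gives 0; report 4 gives 2 > 0. Violating.
Others report (4, 4, 4): truth gives 0; no alternative beats it.
Others report (4, 4, 6): truth gives 0; no alternative beats it.
(Checking all 27 profiles: 14 have a profitable deviation, 13 do not.)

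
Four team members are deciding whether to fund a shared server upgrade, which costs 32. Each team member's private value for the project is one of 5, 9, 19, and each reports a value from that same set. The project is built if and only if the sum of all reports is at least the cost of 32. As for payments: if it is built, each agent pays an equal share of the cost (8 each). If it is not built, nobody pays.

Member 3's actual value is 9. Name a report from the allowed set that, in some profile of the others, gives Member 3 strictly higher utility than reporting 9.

19

Suppose Member 1 reports 5, Member 2 reports 5 and Member 4 reports 5.
Report 9: project not built, utility 0.
Report 19: project built, pays 8, utility 9 - 8 = 1.
So reporting 19 beats truth here (1 > 0).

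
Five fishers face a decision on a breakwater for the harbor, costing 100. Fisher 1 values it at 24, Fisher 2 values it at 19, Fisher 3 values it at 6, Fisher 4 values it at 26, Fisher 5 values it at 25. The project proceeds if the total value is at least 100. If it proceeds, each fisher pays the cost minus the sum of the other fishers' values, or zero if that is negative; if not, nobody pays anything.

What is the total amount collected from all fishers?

100

Total value 100 ≥ cost 100, so it is built.
Fisher 1: others sum to 76; max(0, 100 - 76) = 24.
Fisher 2: others sum to 81; max(0, 100 - 81) = 19.
Fisher 3: others sum to 94; max(0, 100 - 94) = 6.
Fisher 4: others sum to 74; max(0, 100 - 74) = 26.
Fisher 5: others sum to 75; max(0, 100 - 75) = 25.
Total collected = 24 + 19 + 6 + 26 + 25 = 100.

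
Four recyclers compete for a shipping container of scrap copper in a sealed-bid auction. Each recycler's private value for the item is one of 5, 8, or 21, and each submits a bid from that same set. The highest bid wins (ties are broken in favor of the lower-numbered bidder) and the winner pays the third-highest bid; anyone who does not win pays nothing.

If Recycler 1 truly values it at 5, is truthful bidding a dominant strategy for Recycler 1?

Check each profile of the others' bids and compare truth against every alternative bid.
Others bid (5, 8, 8): truth gives 0, best alternative gives -3.
Others bid (8, 5, 8): truth gives 0, best alternative gives -3.
Others bid (8, 8, 5): truth gives 0, best alternative gives -3.
Others bid (8, 8, 8): truth gives 0, best alternative gives -3.
Others bid (5, 5, 5): truth gives 0, best alternative gives 0.
Others bid (5, 5, 8): truth gives 0, best alternative gives 0.
(Remaining 21 profiles checked similarly; truth is weakly best in each.)
In every case the truthful bid is at least as good as any alternative, so it is a dominant strategy.

Yes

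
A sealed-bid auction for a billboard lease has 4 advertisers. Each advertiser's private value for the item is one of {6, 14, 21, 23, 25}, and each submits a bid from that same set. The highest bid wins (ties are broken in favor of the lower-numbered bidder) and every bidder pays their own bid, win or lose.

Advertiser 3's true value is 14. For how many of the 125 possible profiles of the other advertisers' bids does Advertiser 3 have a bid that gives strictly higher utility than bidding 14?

123

Others bid (6, 6, 21): truth gives -14; bid 6 gives -6 > -14. Violating.
Others bid (6, 6, 23): truth gives -14; bid 6 gives -6 > -14. Violating.
Others bid (6, 6, 25): truth gives -14; bid 6 gives -6 > -14. Violating.
Others bid (6, 14, 6): truth gives -14; bid 6 gives -6 > -14. Violating.
Others bid (6, 6, 6): truth gives 0; no alternative beats it.
Others bid (6, 6, 14): truth gives 0; no alternative beats it.
(Checking all 125 profiles: 123 have a profitable deviation, 2 do not.)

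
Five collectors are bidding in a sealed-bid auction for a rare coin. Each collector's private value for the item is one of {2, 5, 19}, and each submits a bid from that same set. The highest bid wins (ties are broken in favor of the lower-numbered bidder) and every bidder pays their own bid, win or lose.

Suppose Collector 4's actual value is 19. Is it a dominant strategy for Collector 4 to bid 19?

No

Consider the case where Collector 1 bids 2, Collector 2 bids 2, Collector 3 bids 2 and Collector 5 bids 2.
Truthful bid 19: wins, pays 19, utility 19 - 19 = 0.
Bid 5 instead: wins, pays 5, utility 19 - 5 = 14.
Since 14 > 0, bidding 5 is strictly better here, so truthful bidding is not dominant.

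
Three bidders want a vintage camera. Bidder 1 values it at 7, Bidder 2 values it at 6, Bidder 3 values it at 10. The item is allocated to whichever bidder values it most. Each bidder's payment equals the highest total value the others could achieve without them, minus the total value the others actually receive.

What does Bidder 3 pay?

7

Bidder 3 has the highest value and receives the item.
Without Bidder 3, the item would go to the next-highest value, 7, so the others could achieve 7.
With Bidder 3 present and winning, the others receive nothing, so their total is 0.
Payment = 7 - 0 = 7.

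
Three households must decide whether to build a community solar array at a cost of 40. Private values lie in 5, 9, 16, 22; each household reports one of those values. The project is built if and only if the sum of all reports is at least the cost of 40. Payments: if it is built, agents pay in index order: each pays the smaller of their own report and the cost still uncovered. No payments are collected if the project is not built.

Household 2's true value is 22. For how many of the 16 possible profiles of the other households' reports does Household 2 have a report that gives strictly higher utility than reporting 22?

Others report (5, 22): truth gives 0; report 16 gives 6 > 0. Violating.
Others report (9, 16): truth gives 0; report 16 gives 6 > 0. Violating.
Others report (9, 22): truth gives 0; report 9 gives 13 > 0. Violating.
Others report (16, 9): truth gives 0; report 16 gives 6 > 0. Violating.
Others report (5, 5): truth gives 0; no alternative beats it.
Others report (5, 9): truth gives 0; no alternative beats it.
(Checking all 16 profiles: 10 have a profitable deviation, 6 do not.)

10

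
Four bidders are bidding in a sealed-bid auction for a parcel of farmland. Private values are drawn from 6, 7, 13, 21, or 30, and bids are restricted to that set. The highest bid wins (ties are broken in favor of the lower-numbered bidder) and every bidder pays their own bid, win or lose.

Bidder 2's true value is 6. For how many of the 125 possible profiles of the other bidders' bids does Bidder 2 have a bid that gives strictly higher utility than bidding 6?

4

Others bid (6, 6, 6): truth gives -6; bid 7 gives -1 > -6. Violating.
Others bid (6, 6, 7): truth gives -6; bid 7 gives -1 > -6. Violating.
Others bid (6, 7, 6): truth gives -6; bid 7 gives -1 > -6. Violating.
Others bid (6, 7, 7): truth gives -6; bid 7 gives -1 > -6. Violating.
Others bid (6, 6, 13): truth gives -6; no alternative beats it.
Others bid (6, 6, 21): truth gives -6; no alternative beats it.
(Checking all 125 profiles: 4 have a profitable deviation, 121 do not.)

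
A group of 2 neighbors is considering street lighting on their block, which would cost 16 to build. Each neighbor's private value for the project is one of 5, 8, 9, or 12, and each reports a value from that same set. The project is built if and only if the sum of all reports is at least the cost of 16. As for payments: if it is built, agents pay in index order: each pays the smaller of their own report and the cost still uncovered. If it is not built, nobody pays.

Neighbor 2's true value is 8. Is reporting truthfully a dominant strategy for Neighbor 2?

Check each profile of the others' reports and compare truth against every alternative report.
Others report (12): truth gives 4, best alternative gives 4.
Others report (9): truth gives 1, best alternative gives 1.
Others report (5): truth gives 0, best alternative gives 0.
Others report (8): truth gives 0, best alternative gives 0.
In every case the truthful report is at least as good as any alternative, so it is a dominant strategy.

Yes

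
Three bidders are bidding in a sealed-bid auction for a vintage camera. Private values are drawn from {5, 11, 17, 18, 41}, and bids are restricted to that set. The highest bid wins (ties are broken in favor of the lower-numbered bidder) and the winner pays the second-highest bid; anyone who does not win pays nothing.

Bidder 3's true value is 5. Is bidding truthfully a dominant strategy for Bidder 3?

Check each profile of the others' bids and compare truth against every alternative bid.
Others bid (5, 5): truth gives 0, best alternative gives 0.
Others bid (5, 11): truth gives 0, best alternative gives 0.
Others bid (5, 17): truth gives 0, best alternative gives 0.
Others bid (5, 18): truth gives 0, best alternative gives 0.
Others bid (5, 41): truth gives 0, best alternative gives 0.
Others bid (11, 5): truth gives 0, best alternative gives 0.
(Remaining 19 profiles checked similarly; truth is weakly best in each.)
In every case the truthful bid is at least as good as any alternative, so it is a dominant strategy.

Yes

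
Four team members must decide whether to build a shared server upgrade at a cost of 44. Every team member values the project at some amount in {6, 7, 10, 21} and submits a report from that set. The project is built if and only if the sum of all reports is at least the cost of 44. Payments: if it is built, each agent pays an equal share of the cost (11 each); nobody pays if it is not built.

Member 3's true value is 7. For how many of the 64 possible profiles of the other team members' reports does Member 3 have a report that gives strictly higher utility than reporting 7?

Others report (6, 10, 21): truth gives -4; report 6 gives 0 > -4. Violating.
Others report (6, 21, 10): truth gives -4; report 6 gives 0 > -4. Violating.
Others report (10, 6, 21): truth gives -4; report 6 gives 0 > -4. Violating.
Others report (10, 21, 6): truth gives -4; report 6 gives 0 > -4. Violating.
Others report (6, 6, 6): truth gives 0; no alternative beats it.
Others report (6, 6, 7): truth gives 0; no alternative beats it.
(Checking all 64 profiles: 6 have a profitable deviation, 58 do not.)

6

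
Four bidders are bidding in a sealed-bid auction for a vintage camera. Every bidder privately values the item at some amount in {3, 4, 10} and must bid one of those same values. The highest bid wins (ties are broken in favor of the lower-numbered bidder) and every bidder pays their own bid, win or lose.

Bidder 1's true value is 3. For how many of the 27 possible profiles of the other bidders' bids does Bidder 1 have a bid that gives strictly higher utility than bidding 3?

Others bid (3, 3, 4): truth gives -3; bid 4 gives -1 > -3. Violating.
Others bid (3, 4, 3): truth gives -3; bid 4 gives -1 > -3. Violating.
Others bid (3, 4, 4): truth gives -3; bid 4 gives -1 > -3. Violating.
Others bid (4, 3, 3): truth gives -3; bid 4 gives -1 > -3. Violating.
Others bid (3, 3, 3): truth gives 0; no alternative beats it.
Others bid (3, 3, 10): truth gives -3; no alternative beats it.
(Checking all 27 profiles: 7 have a profitable deviation, 20 do not.)

7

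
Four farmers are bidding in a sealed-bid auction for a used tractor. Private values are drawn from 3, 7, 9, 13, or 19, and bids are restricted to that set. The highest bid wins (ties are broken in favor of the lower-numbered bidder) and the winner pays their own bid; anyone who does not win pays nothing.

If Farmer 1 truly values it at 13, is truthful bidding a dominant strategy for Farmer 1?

Consider the case where Farmer 2 bids 3, Farmer 3 bids 3 and Farmer 4 bids 3.
Truthful bid 13: wins, pays 13, utility 13 - 13 = 0.
Bid 3 instead: wins, pays 3, utility 13 - 3 = 10.
Since 10 > 0, bidding 3 is strictly better here, so truthful bidding is not dominant.

No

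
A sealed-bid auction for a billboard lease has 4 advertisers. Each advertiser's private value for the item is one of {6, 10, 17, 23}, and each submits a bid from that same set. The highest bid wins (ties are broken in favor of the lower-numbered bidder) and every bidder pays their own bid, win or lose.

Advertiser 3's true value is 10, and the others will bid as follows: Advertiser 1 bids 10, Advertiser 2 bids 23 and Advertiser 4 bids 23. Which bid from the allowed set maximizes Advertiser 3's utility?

Bid 6: loses but pays 6, utility -6.
Bid 10: loses but pays 10, utility -10.
Bid 17: loses but pays 17, utility -17.
Bid 23: loses but pays 23, utility -23.
The best choice is 6 with utility -6.

6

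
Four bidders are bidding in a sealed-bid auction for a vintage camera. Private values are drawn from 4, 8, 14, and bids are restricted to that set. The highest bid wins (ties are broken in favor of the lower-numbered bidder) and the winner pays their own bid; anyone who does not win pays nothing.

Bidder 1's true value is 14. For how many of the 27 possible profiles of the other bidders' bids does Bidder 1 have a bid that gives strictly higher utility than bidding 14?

Others bid (4, 4, 4): truth gives 0; bid 4 gives 10 > 0. Violating.
Others bid (4, 4, 8): truth gives 0; bid 8 gives 6 > 0. Violating.
Others bid (4, 8, 4): truth gives 0; bid 8 gives 6 > 0. Violating.
Others bid (4, 8, 8): truth gives 0; bid 8 gives 6 > 0. Violating.
Others bid (4, 4, 14): truth gives 0; no alternative beats it.
Others bid (4, 8, 14): truth gives 0; no alternative beats it.
(Checking all 27 profiles: 8 have a profitable deviation, 19 do not.)

8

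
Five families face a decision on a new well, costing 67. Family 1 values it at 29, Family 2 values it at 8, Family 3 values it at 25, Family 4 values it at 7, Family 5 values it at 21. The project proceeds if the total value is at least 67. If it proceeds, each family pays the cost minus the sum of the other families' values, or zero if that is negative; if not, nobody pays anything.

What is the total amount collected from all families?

8

Total value 90 ≥ cost 67, so it is built.
Family 1: others sum to 61; max(0, 67 - 61) = 6.
Family 2: others sum to 82; max(0, 67 - 82) = 0.
Family 3: others sum to 65; max(0, 67 - 65) = 2.
Family 4: others sum to 83; max(0, 67 - 83) = 0.
Family 5: others sum to 69; max(0, 67 - 69) = 0.
Total collected = 6 + 0 + 2 + 0 + 0 = 8.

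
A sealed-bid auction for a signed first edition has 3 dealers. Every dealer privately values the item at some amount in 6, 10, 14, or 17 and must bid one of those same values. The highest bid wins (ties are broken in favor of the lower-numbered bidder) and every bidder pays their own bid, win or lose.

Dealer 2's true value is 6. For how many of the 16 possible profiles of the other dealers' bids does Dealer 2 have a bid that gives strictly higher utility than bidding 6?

2

Others bid (6, 6): truth gives -6; bid 10 gives -4 > -6. Violating.
Others bid (6, 10): truth gives -6; bid 10 gives -4 > -6. Violating.
Others bid (6, 14): truth gives -6; no alternative beats it.
Others bid (6, 17): truth gives -6; no alternative beats it.
(Checking all 16 profiles: 2 have a profitable deviation, 14 do not.)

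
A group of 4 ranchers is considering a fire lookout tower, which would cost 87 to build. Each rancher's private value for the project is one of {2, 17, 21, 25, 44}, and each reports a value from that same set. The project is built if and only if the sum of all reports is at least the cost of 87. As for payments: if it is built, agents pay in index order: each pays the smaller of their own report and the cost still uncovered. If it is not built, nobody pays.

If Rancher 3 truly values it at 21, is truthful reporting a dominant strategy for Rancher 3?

Consider the case where Rancher 1 reports 2, Rancher 2 reports 25 and Rancher 4 reports 44.
Truthful report 21: project built, pays 21, utility 21 - 21 = 0.
Report 17 instead: project built, pays 17, utility 21 - 17 = 4.
Since 4 > 0, reporting 17 is strictly better here, so truthful reporting is not dominant.

No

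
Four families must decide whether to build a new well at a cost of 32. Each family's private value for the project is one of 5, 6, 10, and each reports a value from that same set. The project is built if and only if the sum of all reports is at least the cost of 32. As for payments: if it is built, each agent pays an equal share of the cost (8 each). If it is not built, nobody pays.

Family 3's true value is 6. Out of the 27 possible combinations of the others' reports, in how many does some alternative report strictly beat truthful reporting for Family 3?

3

Others report (6, 10, 10): truth gives -2; report 5 gives 0 > -2. Violating.
Others report (10, 6, 10): truth gives -2; report 5 gives 0 > -2. Violating.
Others report (10, 10, 6): truth gives -2; report 5 gives 0 > -2. Violating.
Others report (5, 5, 5): truth gives 0; no alternative beats it.
Others report (5, 5, 6): truth gives 0; no alternative beats it.
(Checking all 27 profiles: 3 have a profitable deviation, 24 do not.)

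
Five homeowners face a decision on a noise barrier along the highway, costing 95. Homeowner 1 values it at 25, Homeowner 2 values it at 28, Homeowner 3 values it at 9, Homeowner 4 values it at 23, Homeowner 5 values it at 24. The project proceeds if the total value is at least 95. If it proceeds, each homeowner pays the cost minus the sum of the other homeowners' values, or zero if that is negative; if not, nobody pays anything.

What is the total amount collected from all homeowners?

44

Total value 109 ≥ cost 95, so it is built.
Homeowner 1: others sum to 84; max(0, 95 - 84) = 11.
Homeowner 2: others sum to 81; max(0, 95 - 81) = 14.
Homeowner 3: others sum to 100; max(0, 95 - 100) = 0.
Homeowner 4: others sum to 86; max(0, 95 - 86) = 9.
Homeowner 5: others sum to 85; max(0, 95 - 85) = 10.
Total collected = 11 + 14 + 0 + 9 + 10 = 44.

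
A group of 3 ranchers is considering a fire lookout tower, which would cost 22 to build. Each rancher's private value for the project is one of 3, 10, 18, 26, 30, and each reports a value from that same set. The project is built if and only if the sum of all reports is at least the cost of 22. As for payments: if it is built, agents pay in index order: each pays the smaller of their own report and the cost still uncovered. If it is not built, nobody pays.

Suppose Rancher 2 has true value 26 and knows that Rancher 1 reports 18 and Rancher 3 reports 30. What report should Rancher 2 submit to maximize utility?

Report 3: project built, pays 3, utility 26 - 3 = 23.
Report 10: project built, pays 4, utility 26 - 4 = 22.
Report 18: project built, pays 4, utility 26 - 4 = 22.
Report 26: project built, pays 4, utility 26 - 4 = 22.
Report 30: project built, pays 4, utility 26 - 4 = 22.
The best choice is 3 with utility 23.

3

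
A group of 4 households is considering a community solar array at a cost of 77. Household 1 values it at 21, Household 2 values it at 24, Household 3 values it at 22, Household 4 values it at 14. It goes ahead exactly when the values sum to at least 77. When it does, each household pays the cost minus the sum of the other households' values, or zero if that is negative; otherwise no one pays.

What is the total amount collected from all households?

65

Total value 81 ≥ cost 77, so it is built.
Household 1: others sum to 60; max(0, 77 - 60) = 17.
Household 2: others sum to 57; max(0, 77 - 57) = 20.
Household 3: others sum to 59; max(0, 77 - 59) = 18.
Household 4: others sum to 67; max(0, 77 - 67) = 10.
Total collected = 17 + 20 + 18 + 10 = 65.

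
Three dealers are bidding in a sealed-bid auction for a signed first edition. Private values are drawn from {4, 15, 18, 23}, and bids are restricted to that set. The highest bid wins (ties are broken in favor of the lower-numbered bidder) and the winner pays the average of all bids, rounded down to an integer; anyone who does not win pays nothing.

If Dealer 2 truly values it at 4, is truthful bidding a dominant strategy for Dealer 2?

Yes

Check each profile of the others' bids and compare truth against every alternative bid.
Others bid (4, 15): truth gives 0, best alternative gives -7.
Others bid (4, 4): truth gives 0, best alternative gives -3.
Others bid (4, 18): truth gives 0, best alternative gives 0.
Others bid (4, 23): truth gives 0, best alternative gives 0.
Others bid (15, 4): truth gives 0, best alternative gives 0.
Others bid (15, 15): truth gives 0, best alternative gives 0.
(Remaining 10 profiles checked similarly; truth is weakly best in each.)
In every case the truthful bid is at least as good as any alternative, so it is a dominant strategy.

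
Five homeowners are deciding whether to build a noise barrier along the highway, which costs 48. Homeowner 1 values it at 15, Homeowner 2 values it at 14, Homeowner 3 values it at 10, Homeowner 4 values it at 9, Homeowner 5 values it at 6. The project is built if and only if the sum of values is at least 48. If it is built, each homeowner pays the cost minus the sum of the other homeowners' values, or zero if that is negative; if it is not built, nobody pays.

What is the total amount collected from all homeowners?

24

Total value 54 ≥ cost 48, so it is built.
Homeowner 1: others sum to 39; max(0, 48 - 39) = 9.
Homeowner 2: others sum to 40; max(0, 48 - 40) = 8.
Homeowner 3: others sum to 44; max(0, 48 - 44) = 4.
Homeowner 4: others sum to 45; max(0, 48 - 45) = 3.
Homeowner 5: others sum to 48; max(0, 48 - 48) = 0.
Total collected = 9 + 8 + 4 + 3 + 0 = 24.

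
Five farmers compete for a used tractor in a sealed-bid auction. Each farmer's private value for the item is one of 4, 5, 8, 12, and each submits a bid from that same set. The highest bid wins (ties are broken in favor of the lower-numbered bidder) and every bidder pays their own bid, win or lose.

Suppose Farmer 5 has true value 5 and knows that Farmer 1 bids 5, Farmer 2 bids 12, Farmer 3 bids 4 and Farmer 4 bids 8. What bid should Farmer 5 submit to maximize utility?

4

Bid 4: loses but pays 4, utility -4.
Bid 5: loses but pays 5, utility -5.
Bid 8: loses but pays 8, utility -8.
Bid 12: loses but pays 12, utility -12.
The best choice is 4 with utility -4.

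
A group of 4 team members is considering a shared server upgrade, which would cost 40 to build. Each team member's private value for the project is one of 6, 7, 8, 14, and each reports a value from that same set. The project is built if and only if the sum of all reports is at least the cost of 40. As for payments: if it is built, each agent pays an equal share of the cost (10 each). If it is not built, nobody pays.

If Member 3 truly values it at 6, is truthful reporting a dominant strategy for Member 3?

Yes

Check each profile of the others' reports and compare truth against every alternative report.
Others report (6, 14, 14): truth gives -4, best alternative gives -4.
Others report (7, 14, 14): truth gives -4, best alternative gives -4.
Others report (8, 14, 14): truth gives -4, best alternative gives -4.
Others report (14, 6, 14): truth gives -4, best alternative gives -4.
Others report (14, 7, 14): truth gives -4, best alternative gives -4.
Others report (14, 8, 14): truth gives -4, best alternative gives -4.
(Remaining 58 profiles checked similarly; truth is weakly best in each.)
In every case the truthful report is at least as good as any alternative, so it is a dominant strategy.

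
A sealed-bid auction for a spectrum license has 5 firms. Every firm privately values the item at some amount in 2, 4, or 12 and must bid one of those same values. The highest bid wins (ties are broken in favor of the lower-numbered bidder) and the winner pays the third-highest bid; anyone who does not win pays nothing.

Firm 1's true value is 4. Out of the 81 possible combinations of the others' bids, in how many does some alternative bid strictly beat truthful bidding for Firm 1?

Others bid (2, 2, 2, 12): truth gives 0; bid 12 gives 2 > 0. Violating.
Others bid (2, 2, 12, 2): truth gives 0; bid 12 gives 2 > 0. Violating.
Others bid (2, 12, 2, 2): truth gives 0; bid 12 gives 2 > 0. Violating.
Others bid (12, 2, 2, 2): truth gives 0; bid 12 gives 2 > 0. Violating.
Others bid (2, 2, 2, 2): truth gives 2; no alternative beats it.
Others bid (2, 2, 2, 4): truth gives 2; no alternative beats it.
(Checking all 81 profiles: 4 have a profitable deviation, 77 do not.)

4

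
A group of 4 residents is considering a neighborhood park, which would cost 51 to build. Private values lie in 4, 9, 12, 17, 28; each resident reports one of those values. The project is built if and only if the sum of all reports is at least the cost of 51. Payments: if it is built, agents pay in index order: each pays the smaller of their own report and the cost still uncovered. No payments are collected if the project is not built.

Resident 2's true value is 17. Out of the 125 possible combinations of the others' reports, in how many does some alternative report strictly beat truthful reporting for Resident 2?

Others report (4, 9, 28): truth gives 0; report 12 gives 5 > 0. Violating.
Others report (4, 12, 28): truth gives 0; report 9 gives 8 > 0. Violating.
Others report (4, 17, 28): truth gives 0; report 4 gives 13 > 0. Violating.
Others report (4, 28, 9): truth gives 0; report 12 gives 5 > 0. Violating.
Others report (4, 4, 4): truth gives 0; no alternative beats it.
Others report (4, 4, 9): truth gives 0; no alternative beats it.
(Checking all 125 profiles: 68 have a profitable deviation, 57 do not.)

68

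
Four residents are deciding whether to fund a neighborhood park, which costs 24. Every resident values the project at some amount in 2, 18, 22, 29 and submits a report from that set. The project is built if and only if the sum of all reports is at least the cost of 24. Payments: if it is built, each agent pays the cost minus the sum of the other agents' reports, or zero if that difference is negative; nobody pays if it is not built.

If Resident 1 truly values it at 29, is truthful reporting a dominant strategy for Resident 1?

Yes

Check each profile of the others' reports and compare truth against every alternative report.
Others report (2, 2, 22): truth gives 29, best alternative gives 29.
Others report (2, 2, 29): truth gives 29, best alternative gives 29.
Others report (2, 18, 18): truth gives 29, best alternative gives 29.
Others report (2, 18, 22): truth gives 29, best alternative gives 29.
Others report (2, 18, 29): truth gives 29, best alternative gives 29.
Others report (2, 22, 2): truth gives 29, best alternative gives 29.
(Remaining 58 profiles checked similarly; truth is weakly best in each.)
In every case the truthful report is at least as good as any alternative, so it is a dominant strategy.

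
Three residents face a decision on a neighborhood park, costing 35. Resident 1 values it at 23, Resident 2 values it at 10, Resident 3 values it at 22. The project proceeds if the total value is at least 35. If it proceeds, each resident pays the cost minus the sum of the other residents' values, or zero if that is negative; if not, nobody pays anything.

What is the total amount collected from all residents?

5

Total value 55 ≥ cost 35, so it is built.
Resident 1: others sum to 32; max(0, 35 - 32) = 3.
Resident 2: others sum to 45; max(0, 35 - 45) = 0.
Resident 3: others sum to 33; max(0, 35 - 33) = 2.
Total collected = 3 + 0 + 2 = 5.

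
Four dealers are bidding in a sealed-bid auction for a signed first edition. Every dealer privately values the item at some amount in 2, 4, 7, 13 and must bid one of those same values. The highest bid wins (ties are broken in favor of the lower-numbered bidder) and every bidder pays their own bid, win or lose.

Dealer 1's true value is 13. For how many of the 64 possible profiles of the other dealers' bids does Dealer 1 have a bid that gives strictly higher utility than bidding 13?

27

Others bid (2, 2, 2): truth gives 0; bid 2 gives 11 > 0. Violating.
Others bid (2, 2, 4): truth gives 0; bid 4 gives 9 > 0. Violating.
Others bid (2, 2, 7): truth gives 0; bid 7 gives 6 > 0. Violating.
Others bid (2, 4, 2): truth gives 0; bid 4 gives 9 > 0. Violating.
Others bid (2, 2, 13): truth gives 0; no alternative beats it.
Others bid (2, 4, 13): truth gives 0; no alternative beats it.
(Checking all 64 profiles: 27 have a profitable deviation, 37 do not.)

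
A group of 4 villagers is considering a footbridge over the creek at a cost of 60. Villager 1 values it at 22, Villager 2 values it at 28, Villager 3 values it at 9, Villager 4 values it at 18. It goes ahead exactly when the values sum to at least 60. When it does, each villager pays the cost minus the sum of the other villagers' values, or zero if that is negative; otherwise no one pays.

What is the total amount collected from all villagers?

17

Total value 77 ≥ cost 60, so it is built.
Villager 1: others sum to 55; max(0, 60 - 55) = 5.
Villager 2: others sum to 49; max(0, 60 - 49) = 11.
Villager 3: others sum to 68; max(0, 60 - 68) = 0.
Villager 4: others sum to 59; max(0, 60 - 59) = 1.
Total collected = 5 + 11 + 0 + 1 = 17.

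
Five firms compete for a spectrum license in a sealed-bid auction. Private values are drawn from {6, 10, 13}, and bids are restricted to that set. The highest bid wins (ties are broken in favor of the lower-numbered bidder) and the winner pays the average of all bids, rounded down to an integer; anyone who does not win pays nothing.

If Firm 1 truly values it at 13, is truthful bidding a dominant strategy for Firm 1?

No

Consider the case where Firm 2 bids 6, Firm 3 bids 6, Firm 4 bids 6 and Firm 5 bids 6.
Truthful bid 13: wins, pays 7, utility 13 - 7 = 6.
Bid 6 instead: wins, pays 6, utility 13 - 6 = 7.
Since 7 > 6, bidding 6 is strictly better here, so truthful bidding is not dominant.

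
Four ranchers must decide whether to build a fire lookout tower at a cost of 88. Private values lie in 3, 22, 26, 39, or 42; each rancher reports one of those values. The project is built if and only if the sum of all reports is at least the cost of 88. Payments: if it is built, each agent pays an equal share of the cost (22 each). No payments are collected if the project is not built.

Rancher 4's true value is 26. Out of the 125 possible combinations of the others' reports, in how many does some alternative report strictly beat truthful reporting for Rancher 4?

Others report (3, 3, 42): truth gives 0; report 42 gives 4 > 0. Violating.
Others report (3, 22, 22): truth gives 0; report 42 gives 4 > 0. Violating.
Others report (3, 22, 26): truth gives 0; report 39 gives 4 > 0. Violating.
Others report (3, 26, 22): truth gives 0; report 39 gives 4 > 0. Violating.
Others report (3, 3, 3): truth gives 0; no alternative beats it.
Others report (3, 3, 22): truth gives 0; no alternative beats it.
(Checking all 125 profiles: 15 have a profitable deviation, 110 do not.)

15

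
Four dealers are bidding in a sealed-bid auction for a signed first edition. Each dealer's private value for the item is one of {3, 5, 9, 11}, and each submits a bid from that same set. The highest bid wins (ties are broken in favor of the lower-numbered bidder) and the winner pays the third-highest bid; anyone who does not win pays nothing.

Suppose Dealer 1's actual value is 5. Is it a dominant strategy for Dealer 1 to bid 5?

No

Consider the case where Dealer 2 bids 3, Dealer 3 bids 3 and Dealer 4 bids 9.
Truthful bid 5: loses, pays 0, utility 0.
Bid 9 instead: wins, pays 3, utility 5 - 3 = 2.
Since 2 > 0, bidding 9 is strictly better here, so truthful bidding is not dominant.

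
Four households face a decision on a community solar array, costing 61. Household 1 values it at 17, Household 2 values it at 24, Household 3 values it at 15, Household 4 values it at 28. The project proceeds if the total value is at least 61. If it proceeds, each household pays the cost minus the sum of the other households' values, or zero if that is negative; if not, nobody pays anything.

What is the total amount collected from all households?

6

Total value 84 ≥ cost 61, so it is built.
Household 1: others sum to 67; max(0, 61 - 67) = 0.
Household 2: others sum to 60; max(0, 61 - 60) = 1.
Household 3: others sum to 69; max(0, 61 - 69) = 0.
Household 4: others sum to 56; max(0, 61 - 56) = 5.
Total collected = 0 + 1 + 0 + 5 = 6.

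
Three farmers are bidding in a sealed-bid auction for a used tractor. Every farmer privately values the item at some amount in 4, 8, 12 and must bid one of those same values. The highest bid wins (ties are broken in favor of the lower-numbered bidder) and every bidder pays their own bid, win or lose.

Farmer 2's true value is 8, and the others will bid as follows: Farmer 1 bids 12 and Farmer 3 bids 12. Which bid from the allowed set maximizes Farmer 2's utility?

4

Bid 4: loses but pays 4, utility -4.
Bid 8: loses but pays 8, utility -8.
Bid 12: loses but pays 12, utility -12.
The best choice is 4 with utility -4.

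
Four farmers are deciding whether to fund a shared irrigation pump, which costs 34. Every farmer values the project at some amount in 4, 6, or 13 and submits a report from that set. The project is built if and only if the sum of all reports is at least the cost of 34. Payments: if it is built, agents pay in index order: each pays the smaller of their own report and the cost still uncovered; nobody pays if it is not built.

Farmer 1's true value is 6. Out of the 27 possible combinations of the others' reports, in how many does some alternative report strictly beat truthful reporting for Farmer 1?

7

Others report (4, 13, 13): truth gives 0; report 4 gives 2 > 0. Violating.
Others report (6, 13, 13): truth gives 0; report 4 gives 2 > 0. Violating.
Others report (13, 4, 13): truth gives 0; report 4 gives 2 > 0. Violating.
Others report (13, 6, 13): truth gives 0; report 4 gives 2 > 0. Violating.
Others report (4, 4, 4): truth gives 0; no alternative beats it.
Others report (4, 4, 6): truth gives 0; no alternative beats it.
(Checking all 27 profiles: 7 have a profitable deviation, 20 do not.)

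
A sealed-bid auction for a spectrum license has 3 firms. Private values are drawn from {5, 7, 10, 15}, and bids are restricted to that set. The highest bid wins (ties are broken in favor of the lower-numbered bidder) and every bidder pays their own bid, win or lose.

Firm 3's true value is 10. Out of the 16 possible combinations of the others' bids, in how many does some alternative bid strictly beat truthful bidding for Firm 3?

13

Others bid (5, 5): truth gives 0; bid 7 gives 3 > 0. Violating.
Others bid (5, 10): truth gives -10; bid 5 gives -5 > -10. Violating.
Others bid (5, 15): truth gives -10; bid 5 gives -5 > -10. Violating.
Others bid (7, 10): truth gives -10; bid 5 gives -5 > -10. Violating.
Others bid (5, 7): truth gives 0; no alternative beats it.
Others bid (7, 5): truth gives 0; no alternative beats it.
(Checking all 16 profiles: 13 have a profitable deviation, 3 do not.)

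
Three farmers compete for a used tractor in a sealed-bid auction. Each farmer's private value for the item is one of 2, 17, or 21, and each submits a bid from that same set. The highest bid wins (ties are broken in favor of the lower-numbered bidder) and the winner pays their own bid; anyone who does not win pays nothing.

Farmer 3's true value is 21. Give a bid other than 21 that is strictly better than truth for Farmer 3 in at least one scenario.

17

Suppose Farmer 1 bids 2 and Farmer 2 bids 2.
Bid 21: wins, pays 21, utility 21 - 21 = 0.
Bid 17: wins, pays 17, utility 21 - 17 = 4.
So bidding 17 beats truth here (4 > 0).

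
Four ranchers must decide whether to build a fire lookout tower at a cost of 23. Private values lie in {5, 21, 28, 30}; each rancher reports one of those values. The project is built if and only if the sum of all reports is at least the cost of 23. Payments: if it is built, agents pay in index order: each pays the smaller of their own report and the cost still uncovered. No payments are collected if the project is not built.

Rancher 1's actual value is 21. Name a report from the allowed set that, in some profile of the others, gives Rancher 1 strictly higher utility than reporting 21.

Suppose Rancher 2 reports 5, Rancher 3 reports 5 and Rancher 4 reports 21.
Report 21: project built, pays 21, utility 21 - 21 = 0.
Report 5: project built, pays 5, utility 21 - 5 = 16.
So reporting 5 beats truth here (16 > 0).

5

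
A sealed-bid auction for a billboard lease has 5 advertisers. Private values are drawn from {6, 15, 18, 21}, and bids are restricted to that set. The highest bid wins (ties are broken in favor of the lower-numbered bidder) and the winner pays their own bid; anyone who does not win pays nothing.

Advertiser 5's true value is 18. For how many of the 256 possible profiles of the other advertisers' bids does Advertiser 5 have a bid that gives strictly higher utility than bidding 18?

1

Others bid (6, 6, 6, 6): truth gives 0; bid 15 gives 3 > 0. Violating.
Others bid (6, 6, 6, 15): truth gives 0; no alternative beats it.
Others bid (6, 6, 6, 18): truth gives 0; no alternative beats it.
(Checking all 256 profiles: 1 has a profitable deviation, 255 do not.)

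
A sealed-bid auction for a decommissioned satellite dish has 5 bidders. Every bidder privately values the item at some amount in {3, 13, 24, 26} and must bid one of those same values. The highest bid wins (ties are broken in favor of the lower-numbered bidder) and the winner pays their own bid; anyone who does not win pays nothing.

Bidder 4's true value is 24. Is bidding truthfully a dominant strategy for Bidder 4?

No

Consider the case where Bidder 1 bids 3, Bidder 2 bids 3, Bidder 3 bids 3 and Bidder 5 bids 3.
Truthful bid 24: wins, pays 24, utility 24 - 24 = 0.
Bid 13 instead: wins, pays 13, utility 24 - 13 = 11.
Since 11 > 0, bidding 13 is strictly better here, so truthful bidding is not dominant.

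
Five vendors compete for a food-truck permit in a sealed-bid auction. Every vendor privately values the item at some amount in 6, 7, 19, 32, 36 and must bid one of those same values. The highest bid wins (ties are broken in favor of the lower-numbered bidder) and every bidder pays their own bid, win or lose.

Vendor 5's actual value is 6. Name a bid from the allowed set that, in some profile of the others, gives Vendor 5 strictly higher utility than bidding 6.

Suppose Vendor 1 bids 6, Vendor 2 bids 6, Vendor 3 bids 6 and Vendor 4 bids 6.
Bid 6: loses but pays 6, utility -6.
Bid 7: wins, pays 7, utility 6 - 7 = -1.
So bidding 7 beats truth here (-1 > -6).

7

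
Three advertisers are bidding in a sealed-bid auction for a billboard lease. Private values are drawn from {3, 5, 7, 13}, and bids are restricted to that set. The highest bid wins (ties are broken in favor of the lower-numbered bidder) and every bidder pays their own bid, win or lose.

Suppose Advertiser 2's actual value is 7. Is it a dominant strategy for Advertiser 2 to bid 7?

Consider the case where Advertiser 1 bids 3 and Advertiser 3 bids 3.
Truthful bid 7: wins, pays 7, utility 7 - 7 = 0.
Bid 5 instead: wins, pays 5, utility 7 - 5 = 2.
Since 2 > 0, bidding 5 is strictly better here, so truthful bidding is not dominant.

No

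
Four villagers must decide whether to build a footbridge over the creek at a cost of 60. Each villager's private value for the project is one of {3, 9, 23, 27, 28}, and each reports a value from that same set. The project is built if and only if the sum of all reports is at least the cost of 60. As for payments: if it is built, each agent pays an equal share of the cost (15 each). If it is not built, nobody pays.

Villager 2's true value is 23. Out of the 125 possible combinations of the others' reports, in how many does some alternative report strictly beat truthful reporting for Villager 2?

12

Others report (3, 3, 27): truth gives 0; report 27 gives 8 > 0. Violating.
Others report (3, 3, 28): truth gives 0; report 27 gives 8 > 0. Violating.
Others report (3, 9, 23): truth gives 0; report 27 gives 8 > 0. Violating.
Others report (3, 23, 9): truth gives 0; report 27 gives 8 > 0. Violating.
Others report (3, 3, 3): truth gives 0; no alternative beats it.
Others report (3, 3, 9): truth gives 0; no alternative beats it.
(Checking all 125 profiles: 12 have a profitable deviation, 113 do not.)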